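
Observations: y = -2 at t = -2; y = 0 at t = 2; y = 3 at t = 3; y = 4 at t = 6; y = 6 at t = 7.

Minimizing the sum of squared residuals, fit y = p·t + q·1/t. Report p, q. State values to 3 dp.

Sums needed: Σt·t = 102, Σt·1/t = 5, Σ1/t·1/t = 1163/1764.
Right-hand side: Σt·y = 79, Σ1/t·y = 74/21.
Normal equations: [[102, 5]; [5, 1163/1764]]·[p, q]ᵀ = [79, 74/21]ᵀ.
Δ = 102·(1163/1764) − 5² = 12421/294.
p = (79·(1163/1764) − 5·(74/21))/(12421/294) = 60797/74526; q = (102·(74/21) − 5·79)/(12421/294) = -10458/12421.

p = 0.816, q = -0.842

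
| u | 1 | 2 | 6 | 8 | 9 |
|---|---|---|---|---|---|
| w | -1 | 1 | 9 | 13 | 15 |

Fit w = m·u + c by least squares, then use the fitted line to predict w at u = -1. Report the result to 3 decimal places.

Sums needed: Σu·u = 186, Σu = 26, Σ1 = 5.
Moment sums: Σu·w = 294, Σw = 37.
Normal equations: [[186, 26]; [26, 5]]·[m, c]ᵀ = [294, 37]ᵀ.
Δ = 186·5 − 26² = 254.
m = (294·5 − 26·37)/254 = 2; c = (186·37 − 26·294)/254 = -3.
At u = -1: ŵ = (2)·(-1) + (-3)·(1) = -5.

ŵ = -5.000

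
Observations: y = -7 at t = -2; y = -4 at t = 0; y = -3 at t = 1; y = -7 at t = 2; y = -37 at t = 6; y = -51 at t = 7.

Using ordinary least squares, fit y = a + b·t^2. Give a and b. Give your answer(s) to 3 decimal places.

Compute the Gram sums: Σ1 = 6, Σt^2 = 94, Σt^2·t^2 = 3730.
Right-hand side: Σy = -109, Σt^2·y = -3890.
Normal equations: [[6, 94]; [94, 3730]]·[a, b]ᵀ = [-109, -3890]ᵀ.
det = 6·3730 − 94² = 13544.
a = ((-109)·3730 − 94·(-3890))/13544 = -20455/6772; b = (6·(-3890) − 94·(-109))/13544 = -6547/6772.

a = -3.021, b = -0.967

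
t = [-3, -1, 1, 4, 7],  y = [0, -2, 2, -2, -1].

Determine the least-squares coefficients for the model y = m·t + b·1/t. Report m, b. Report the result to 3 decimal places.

The normal equations are: 76·m + 5·b = -11;  5·m + (15481/7056)·b = 47/14.
det = 76·(15481/7056) − 5² = 250039/1764.
m = ((-11)·(15481/7056) − 5·(47/14))/(250039/1764) = -288731/1000156; b = (76·(47/14) − 5·(-11))/(250039/1764) = 547092/250039.

m = -0.289, b = 2.188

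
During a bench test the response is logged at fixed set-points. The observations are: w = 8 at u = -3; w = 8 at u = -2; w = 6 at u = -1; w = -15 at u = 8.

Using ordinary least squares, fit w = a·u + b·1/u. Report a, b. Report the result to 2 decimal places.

a = -1.86, b = -5.15

From the data, Σu·u = 78, Σu·1/u = 4, Σ1/u·1/u = 793/576.
Moment sums: Σu·w = -166, Σ1/u·w = -349/24.
Eliminating b: (793/576)·(row 1) − 4·(row 2) gives (8773/96)·a = (793/576)·(-166) − 4·(-349/24) = -49067/288, so a = -49067/26319.
Then b = ((-349/24) − 4·(-49067/26319))/(793/576) = -45144/8773.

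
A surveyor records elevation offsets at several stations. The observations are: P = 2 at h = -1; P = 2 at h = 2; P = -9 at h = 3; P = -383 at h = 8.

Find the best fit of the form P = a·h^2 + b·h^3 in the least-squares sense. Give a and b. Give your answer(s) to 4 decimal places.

From the data, Σh^2·h^2 = 4194, Σh^2·h^3 = 33042, Σh^3·h^3 = 262938.
Moment sums: Σh^2·P = -24583, Σh^3·P = -196325.
det = 4194·262938 − 33042² = 10988208.
a = ((-24583)·262938 − 33042·(-196325))/10988208 = 1930483/915684; b = (4194·(-196325) − 33042·(-24583))/10988208 = -926297/915684.

a = 2.1082, b = -1.0116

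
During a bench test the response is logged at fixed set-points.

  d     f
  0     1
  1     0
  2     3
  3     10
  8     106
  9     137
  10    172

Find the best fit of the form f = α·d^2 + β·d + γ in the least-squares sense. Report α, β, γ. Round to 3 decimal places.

The normal equations are: 20755·α + 2277·β + 259·γ = 35183;  2277·α + 259·β + 33·γ = 3837;  259·α + 33·β + 7·γ = 429.
(Σd^2·d^2 = 20755, Σd^2·d = 2277, Σd^2 = 259, Σd·d = 259, Σd = 33, Σ1 = 7, Σd^2·f = 35183, Σd·f = 3837, Σf = 429.)
Row-reducing yields α = 70891/35322, β = -4957/1682, γ = 16255/17661.

α = 2.007, β = -2.947, γ = 0.920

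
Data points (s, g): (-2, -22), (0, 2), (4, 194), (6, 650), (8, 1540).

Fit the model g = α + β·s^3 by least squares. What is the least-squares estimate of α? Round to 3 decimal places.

α = 1.814

The normal system AᵀA·[α, β]ᵀ = Aᵀg is [[5, 784]; [784, 312960]]·[α, β]ᵀ = [2364, 941472]ᵀ.
Δ = 5·312960 − 784² = 950144.
α = (2364·312960 − 784·941472)/950144 = 13464/7423; β = (5·941472 − 784·2364)/950144 = 89187/29692.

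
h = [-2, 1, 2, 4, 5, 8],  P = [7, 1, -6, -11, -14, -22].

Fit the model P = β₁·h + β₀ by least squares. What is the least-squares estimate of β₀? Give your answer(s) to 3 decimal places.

β₀ = 1.500

Compute the Gram sums: Σh·h = 114, Σh = 18, Σ1 = 6.
Moment sums: Σh·P = -315, ΣP = -45.
AᵀA·[β₁, β₀]ᵀ = AᵀP becomes [[114, 18]; [18, 6]]·[β₁, β₀]ᵀ = [-315, -45]ᵀ.
Determinant 114·6 − 18² = 360.
β₁ = ((-315)·6 − 18·(-45))/360 = -3; β₀ = (114·(-45) − 18·(-315))/360 = 3/2.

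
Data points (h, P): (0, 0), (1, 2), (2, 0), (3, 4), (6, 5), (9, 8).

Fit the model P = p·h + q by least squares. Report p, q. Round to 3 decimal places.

p = 0.861, q = 0.154

Normal-equation sums: Σh·h = 131, Σh = 21, Σ1 = 6.
For AᵀP: Σh·P = 116, ΣP = 19.
Normal equations: [[131, 21]; [21, 6]]·[p, q]ᵀ = [116, 19]ᵀ.
Determinant 131·6 − 21² = 345.
p = (116·6 − 21·19)/345 = 99/115; q = (131·19 − 21·116)/345 = 53/345.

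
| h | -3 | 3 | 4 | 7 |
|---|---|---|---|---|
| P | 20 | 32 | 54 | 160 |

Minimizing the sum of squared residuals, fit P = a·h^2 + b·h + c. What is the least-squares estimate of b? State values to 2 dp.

b = 1.91

Compute the Gram sums: Σh^2·h^2 = 2819, Σh^2·h = 407, Σh^2 = 83, Σh·h = 83, Σh = 11, Σ1 = 4.
Moment sums: Σh^2·P = 9172, Σh·P = 1372, ΣP = 266.
So AᵀA·[a, b, c]ᵀ = AᵀP: [[2819, 407, 83]; [407, 83, 11]; [83, 11, 4]]·[a, b, c]ᵀ = [9172, 1372, 266]ᵀ.
Solving the 3×3 system (Gaussian elimination) gives a = 13030/4317, b = 8264/4317, c = -2006/1439.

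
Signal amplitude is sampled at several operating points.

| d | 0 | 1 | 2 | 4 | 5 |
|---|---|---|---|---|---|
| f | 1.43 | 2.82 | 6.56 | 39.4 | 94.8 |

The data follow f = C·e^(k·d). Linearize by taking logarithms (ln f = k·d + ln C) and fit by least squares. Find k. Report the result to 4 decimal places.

k = 0.8518

Linearized form: ln f = k·d + ln C. From the 5 transformed points,
Over the data: Σd = 12.0000, Σ(d)² = 46.0000, Σln f = 11.5009, Σd·ln f = 42.2526.
Normal system: [[46.0000, 12.0000]; [12.0000, 5]]·[k, ln C]ᵀ = [42.2526, 11.5009]ᵀ.
Solving (det = 86.0000): k = 0.85177, ln C = 0.25595.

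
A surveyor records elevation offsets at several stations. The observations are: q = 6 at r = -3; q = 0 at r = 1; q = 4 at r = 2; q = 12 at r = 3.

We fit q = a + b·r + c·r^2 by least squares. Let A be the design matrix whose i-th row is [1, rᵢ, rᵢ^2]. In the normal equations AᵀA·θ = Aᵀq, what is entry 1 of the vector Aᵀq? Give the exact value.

22

Entry 1 ↔ basis 1, so (Aᵀq)_{1} = Σᵢ qᵢ = (1)·(6) + (1)·(0) + (1)·(4) + (1)·(12) = 22.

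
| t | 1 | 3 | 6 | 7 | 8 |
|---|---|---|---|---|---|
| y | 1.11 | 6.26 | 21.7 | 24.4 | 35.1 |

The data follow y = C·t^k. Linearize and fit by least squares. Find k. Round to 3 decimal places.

k = 1.643

With ln yᵢ as the transformed response and ln tᵢ as the regressor:
Σln t = 6.9157, Σ(ln t)² = 12.5280, Σln y = 11.7686, Σln t·ln y = 21.1443.
Equations: 12.5280·k + 6.9157·ln C = 21.1443;  6.9157·k + 5·ln C = 11.7686.
Slope k = (n·Σln t·ln y − Σln t·Σln y)/(n·Σ(ln t)² − (Σln t)²) = (5·21.1443 − 6.9157·11.7686)/14.8127 = 1.64270; ln C = (Σln y − k·Σln t)/n = 0.08164.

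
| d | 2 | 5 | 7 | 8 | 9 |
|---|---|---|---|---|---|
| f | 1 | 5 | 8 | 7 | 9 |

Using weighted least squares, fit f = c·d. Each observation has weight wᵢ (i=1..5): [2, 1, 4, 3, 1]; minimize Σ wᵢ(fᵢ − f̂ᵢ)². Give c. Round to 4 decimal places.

c = 1.0000

With design matrix A, AᵀWA = [[502]] and AᵀWf = [502]ᵀ.
c = 502/502 = 1.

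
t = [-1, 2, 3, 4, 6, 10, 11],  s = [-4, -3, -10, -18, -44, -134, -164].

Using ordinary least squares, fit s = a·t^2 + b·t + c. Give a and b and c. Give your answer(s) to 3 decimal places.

a = -1.507, b = 1.754, c = -0.840

Normal-equation sums: Σt^2·t^2 = 26291, Σt^2·t = 2645, Σt^2 = 287, Σt·t = 287, Σt = 35, Σ1 = 7.
And Σt^2·s = -35222, Σt·s = -3512, Σs = -377.
Normal equations: [[26291, 2645, 287]; [2645, 287, 35]; [287, 35, 7]]·[a, b, c]ᵀ = [-35222, -3512, -377]ᵀ.
Solving the 3×3 system (Gaussian elimination) gives a = -40835/27098, b = 47517/27098, c = -79698/94843.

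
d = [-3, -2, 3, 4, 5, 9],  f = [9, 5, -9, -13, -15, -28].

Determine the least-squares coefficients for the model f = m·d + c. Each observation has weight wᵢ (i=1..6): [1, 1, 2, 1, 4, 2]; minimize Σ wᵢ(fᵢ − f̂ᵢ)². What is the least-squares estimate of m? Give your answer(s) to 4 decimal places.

Setting ∂/∂m … = 0 gives: 309·m + 43·c = -947;  43·m + 11·c = -133.
Δ = 309·11 − 43² = 1550.
m = ((-947)·11 − 43·(-133))/1550 = -2349/775; c = (309·(-133) − 43·(-947))/1550 = -188/775.

m = -3.0310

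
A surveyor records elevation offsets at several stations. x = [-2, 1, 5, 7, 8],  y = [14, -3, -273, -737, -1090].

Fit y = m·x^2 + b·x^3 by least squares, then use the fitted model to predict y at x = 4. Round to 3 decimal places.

The normal system MᵀM·[m, b]ᵀ = Mᵀy is [[7139, 52669]; [52669, 395483]]·[m, b]ᵀ = [-112645, -845111]ᵀ.
Eliminating b: 395483·(row 1) − 52669·(row 2) gives 49329576·m = 395483·(-112645) − 52669·(-845111) = -38031276, so m = -3169273/4110798.
Then b = ((-845111) − 52669·(-3169273/4110798))/395483 = -8362327/4110798.
At x = 4: ŷ = (-3169273/4110798)·(16) + (-8362327/4110798)·(64) = -292948648/2055399.

ŷ = -142.526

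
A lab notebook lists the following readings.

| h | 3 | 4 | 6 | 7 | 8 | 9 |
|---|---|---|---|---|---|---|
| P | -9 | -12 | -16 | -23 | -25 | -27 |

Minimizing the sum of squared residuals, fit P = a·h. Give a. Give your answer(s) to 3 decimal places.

a = -3.039

The normal system MᵀM·[a]ᵀ = MᵀP is [[255]]·[a]ᵀ = [-775]ᵀ.
a = (-775)/255 = -3.03922.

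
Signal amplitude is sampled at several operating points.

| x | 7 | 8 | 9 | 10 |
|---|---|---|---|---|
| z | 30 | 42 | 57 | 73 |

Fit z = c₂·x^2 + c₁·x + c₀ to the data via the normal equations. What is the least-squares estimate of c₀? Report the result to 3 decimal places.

Compute the Gram sums: Σx^2·x^2 = 23058, Σx^2·x = 2584, Σx^2 = 294, Σx·x = 294, Σx = 34, Σ1 = 4.
For Mᵀz: Σx^2·z = 16075, Σx·z = 1789, Σz = 202.
Normal equations: [[23058, 2584, 294]; [2584, 294, 34]; [294, 34, 4]]·[c₂, c₁, c₀]ᵀ = [16075, 1789, 202]ᵀ.
Solving the 3×3 system (Gaussian elimination) gives c₂ = 1, c₁ = -13/5, c₀ = -9/10.

c₀ = -0.900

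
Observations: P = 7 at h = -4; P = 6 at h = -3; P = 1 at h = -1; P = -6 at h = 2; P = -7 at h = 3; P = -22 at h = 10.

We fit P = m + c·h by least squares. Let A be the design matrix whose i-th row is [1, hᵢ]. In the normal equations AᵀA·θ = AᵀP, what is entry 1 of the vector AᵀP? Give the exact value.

-21

Entry 1 ↔ basis 1, so (AᵀP)_{1} = Σᵢ Pᵢ = (1)·(7) + (1)·(6) + (1)·(1) + (1)·(-6) + (1)·(-7) + (1)·(-22) = -21.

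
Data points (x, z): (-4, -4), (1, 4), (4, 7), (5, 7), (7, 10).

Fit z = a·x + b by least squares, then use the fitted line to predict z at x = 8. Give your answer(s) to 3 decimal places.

Normal-equation sums: Σx·x = 107, Σx = 13, Σ1 = 5.
Moment sums: Σx·z = 153, Σz = 24.
Normal equations: [[107, 13]; [13, 5]]·[a, b]ᵀ = [153, 24]ᵀ.
Determinant 107·5 − 13² = 366.
a = (153·5 − 13·24)/366 = 151/122; b = (107·24 − 13·153)/366 = 193/122.
At x = 8: ẑ = (151/122)·(8) + (193/122)·(1) = 1401/122.

ẑ = 11.484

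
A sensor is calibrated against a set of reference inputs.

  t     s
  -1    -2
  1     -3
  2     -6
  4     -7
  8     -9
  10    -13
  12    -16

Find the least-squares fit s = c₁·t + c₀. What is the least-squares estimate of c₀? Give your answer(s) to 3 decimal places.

Setting ∂/∂c₁ … = 0 gives: 330·c₁ + 36·c₀ = -435;  36·c₁ + 7·c₀ = -56.
Δ = 330·7 − 36² = 1014.
c₁ = ((-435)·7 − 36·(-56))/1014 = -343/338; c₀ = (330·(-56) − 36·(-435))/1014 = -470/169.

c₀ = -2.781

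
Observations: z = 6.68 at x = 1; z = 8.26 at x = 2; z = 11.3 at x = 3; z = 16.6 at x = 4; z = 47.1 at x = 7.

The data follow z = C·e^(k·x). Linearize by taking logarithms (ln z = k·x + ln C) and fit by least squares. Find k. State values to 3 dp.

k = 0.333

Taking logs, ln z = k·x + ln C, so regress ln z on x.
XᵀX = [[79.0000, 17.0000]; [17.0000, 5]], rhs = [51.5999, 13.0970]ᵀ  (here Σx = 17.0000, Σ(x)² = 79.0000, Σln z = 13.0970, Σx·ln z = 51.5999).
Δ = 79.0000·5 − (17.0000)² = 106.0000; k = (51.5999·5 − 17.0000·13.0970)/106.0000 = 0.33349, ln C = (79.0000·13.0970 − 17.0000·51.5999)/106.0000 = 1.48553.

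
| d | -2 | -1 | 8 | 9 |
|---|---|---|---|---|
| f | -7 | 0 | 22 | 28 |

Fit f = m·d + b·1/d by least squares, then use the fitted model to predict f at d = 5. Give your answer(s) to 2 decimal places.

f̂ = 14.60

Entries of MᵀM: Σd·d = 150, Σd·1/d = 4, Σ1/d·1/d = 6625/5184.
For Mᵀf: Σd·f = 442, Σ1/d·f = 337/36.
MᵀM·[m, b]ᵀ = Mᵀf becomes [[150, 4]; [4, 6625/5184]]·[m, b]ᵀ = [442, 337/36]ᵀ.
Δ = 150·(6625/5184) − 4² = 151801/864.
m = (442·(6625/5184) − 4·(337/36))/(151801/864) = 1367069/455403; b = (150·(337/36) − 4·442)/(151801/864) = -314352/151801.
At d = 5: f̂ = (1367069/455403)·(5) + (-314352/151801)·(1/5) = 33233669/2277015.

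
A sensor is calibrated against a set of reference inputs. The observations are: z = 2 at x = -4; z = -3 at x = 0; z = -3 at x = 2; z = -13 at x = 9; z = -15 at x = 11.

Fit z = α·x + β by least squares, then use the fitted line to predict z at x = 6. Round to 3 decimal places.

ẑ = -9.160

MᵀM·[α, β]ᵀ = Mᵀz reads: 222·α + 18·β = -296;  18·α + 5·β = -32.
Eliminating β: 5·(row 1) − 18·(row 2) gives 786·α = 5·(-296) − 18·(-32) = -904, so α = -452/393.
Then β = ((-32) − 18·(-452/393))/5 = -296/131.
At x = 6: ẑ = (-452/393)·(6) + (-296/131)·(1) = -1200/131.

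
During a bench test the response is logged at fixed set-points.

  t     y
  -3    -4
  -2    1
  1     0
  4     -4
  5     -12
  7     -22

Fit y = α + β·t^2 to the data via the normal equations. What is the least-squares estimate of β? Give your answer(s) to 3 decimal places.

From the data, Σ1 = 6, Σt^2 = 104, Σt^2·t^2 = 3380.
And Σy = -41, Σt^2·y = -1474.
Eliminating β: 3380·(row 1) − 104·(row 2) gives 9464·α = 3380·(-41) − 104·(-1474) = 14716, so α = 283/182.
Then β = ((-1474) − 104·(283/182))/3380 = -1145/2366.

β = -0.484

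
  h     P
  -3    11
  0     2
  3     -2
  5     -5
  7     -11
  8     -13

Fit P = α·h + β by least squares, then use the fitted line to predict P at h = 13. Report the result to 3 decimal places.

The normal equations are: 156·α + 20·β = -245;  20·α + 6·β = -18.
(Σh·h = 156, Σh = 20, Σ1 = 6, Σh·P = -245, ΣP = -18.)
Δ = 156·6 − 20² = 536.
α = ((-245)·6 − 20·(-18))/536 = -555/268; β = (156·(-18) − 20·(-245))/536 = 523/134.
At h = 13: P̂ = (-555/268)·(13) + (523/134)·(1) = -6169/268.

P̂ = -23.019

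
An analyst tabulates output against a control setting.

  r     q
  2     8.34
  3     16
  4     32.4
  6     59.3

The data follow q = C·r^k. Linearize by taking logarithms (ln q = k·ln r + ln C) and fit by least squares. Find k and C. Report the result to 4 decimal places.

k = 1.8283, C = 2.3211

Taking logs, ln q = k·ln r + ln C, so regress ln q on ln r.
AᵀA = [[6.8196, 4.9698]; [4.9698, 4]], rhs = [16.6530, 12.4544]ᵀ  (here Σln r = 4.9698, Σ(ln r)² = 6.8196, Σln q = 12.4544, Σln r·ln q = 16.6530).
Δ = 6.8196·4 − (4.9698)² = 2.5794; k = (16.6530·4 − 4.9698·12.4544)/2.5794 = 1.82829, ln C = (6.8196·12.4544 − 4.9698·16.6530)/2.5794 = 0.84205, so C = exp(0.84205) = 2.32111.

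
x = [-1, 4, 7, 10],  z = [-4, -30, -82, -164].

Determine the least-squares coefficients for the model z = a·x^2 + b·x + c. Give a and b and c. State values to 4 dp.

From the data, Σx^2·x^2 = 12658, Σx^2·x = 1406, Σx^2 = 166, Σx·x = 166, Σx = 20, Σ1 = 4.
Moment sums: Σx^2·z = -20902, Σx·z = -2330, Σz = -280.
MᵀM·[a, b, c]ᵀ = Mᵀz becomes [[12658, 1406, 166]; [1406, 166, 20]; [166, 20, 4]]·[a, b, c]ᵀ = [-20902, -2330, -280]ᵀ.
Row-reducing yields a = -4274/2721, b = -347/907, c = -7894/2721.

a = -1.5707, b = -0.3826, c = -2.9011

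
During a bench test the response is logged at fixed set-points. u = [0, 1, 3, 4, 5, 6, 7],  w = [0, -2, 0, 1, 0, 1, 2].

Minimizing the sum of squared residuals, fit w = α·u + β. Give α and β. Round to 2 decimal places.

XᵀX·[α, β]ᵀ = Xᵀw reads: 136·α + 26·β = 22;  26·α + 7·β = 2.
(Σu·u = 136, Σu = 26, Σ1 = 7, Σu·w = 22, Σw = 2.)
Eliminating β: 7·(row 1) − 26·(row 2) gives 276·α = 7·22 − 26·2 = 102, so α = 17/46.
Then β = (2 − 26·(17/46))/7 = -25/23.

α = 0.37, β = -1.09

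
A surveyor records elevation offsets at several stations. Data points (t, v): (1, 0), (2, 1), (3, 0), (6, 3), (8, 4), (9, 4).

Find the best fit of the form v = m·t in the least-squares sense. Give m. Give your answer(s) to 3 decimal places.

m = 0.451

Sums needed: Σt·t = 195.
Moment sums: Σt·v = 88.
m = 88/195 = 0.451282.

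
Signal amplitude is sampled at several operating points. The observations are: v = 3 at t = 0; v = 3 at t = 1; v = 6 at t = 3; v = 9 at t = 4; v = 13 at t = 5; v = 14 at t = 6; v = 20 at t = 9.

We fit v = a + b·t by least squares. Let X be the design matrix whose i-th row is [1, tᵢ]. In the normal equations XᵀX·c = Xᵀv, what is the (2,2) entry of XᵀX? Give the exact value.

Row 2 ↔ basis t, column 2 ↔ basis t, so (XᵀX)_{2,2} = Σᵢ (t)·(t) = (0)·(0) + (1)·(1) + (3)·(3) + (4)·(4) + (5)·(5) + (6)·(6) + (9)·(9) = 168.

168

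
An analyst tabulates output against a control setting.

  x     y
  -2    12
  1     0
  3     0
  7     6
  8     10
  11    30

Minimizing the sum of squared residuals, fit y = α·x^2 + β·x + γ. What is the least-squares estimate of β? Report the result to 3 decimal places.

Entries of MᵀM: Σx^2·x^2 = 21236, Σx^2·x = 2206, Σx^2 = 248, Σx·x = 248, Σx = 28, Σ1 = 6.
Moment sums: Σx^2·y = 4612, Σx·y = 428, Σy = 58.
Normal equations: [[21236, 2206, 248]; [2206, 248, 28]; [248, 28, 6]]·[α, β, γ]ᵀ = [4612, 428, 58]ᵀ.
Row-reducing yields α = 196/391, β = -13502/4301, γ = 15471/4301.

β = -3.139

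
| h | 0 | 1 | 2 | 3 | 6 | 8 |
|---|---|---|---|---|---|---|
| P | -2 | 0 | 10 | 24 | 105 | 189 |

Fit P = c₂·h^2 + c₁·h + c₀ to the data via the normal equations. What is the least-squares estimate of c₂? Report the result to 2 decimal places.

Entries of MᵀM: Σh^2·h^2 = 5490, Σh^2·h = 764, Σh^2 = 114, Σh·h = 114, Σh = 20, Σ1 = 6.
Right-hand side: Σh^2·P = 16132, Σh·P = 2234, ΣP = 326.
Solving the 3×3 system (Gaussian elimination) gives c₂ = 22367/7410, c₁ = -307/1235, c₀ = -16223/7410.

c₂ = 3.02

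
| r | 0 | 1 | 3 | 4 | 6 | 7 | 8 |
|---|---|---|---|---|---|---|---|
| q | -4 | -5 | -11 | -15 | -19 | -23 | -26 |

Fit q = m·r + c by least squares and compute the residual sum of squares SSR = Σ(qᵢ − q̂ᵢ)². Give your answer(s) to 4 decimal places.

SSR = 3.5000

The normal equations are: 175·m + 29·c = -581;  29·m + 7·c = -103.
det = 175·7 − 29² = 384.
m = ((-581)·7 − 29·(-103))/384 = -45/16; c = (175·(-103) − 29·(-581))/384 = -49/16.
Residuals: -15/16, 7/8, 1/2, -11/16, 15/16, -1/4, -7/16; SSR = 7/2.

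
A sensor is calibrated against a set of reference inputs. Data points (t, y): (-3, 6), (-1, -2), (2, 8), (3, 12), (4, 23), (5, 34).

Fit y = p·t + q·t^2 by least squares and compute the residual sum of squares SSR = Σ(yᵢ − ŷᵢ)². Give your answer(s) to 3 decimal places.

SSR = 7.358

Entries of MᵀM: Σt·t = 64, Σt·t^2 = 196, Σt^2·t^2 = 1060.
Moment sums: Σt·y = 298, Σt^2·y = 1410.
So MᵀM·[p, q]ᵀ = Mᵀy: [[64, 196]; [196, 1060]]·[p, q]ᵀ = [298, 1410]ᵀ.
Determinant 64·1060 − 196² = 29424.
p = (298·1060 − 196·1410)/29424 = 2470/1839; q = (64·1410 − 196·298)/29424 = 3979/3678.
Residuals: 359/1226, -6395/3678, 1814/1839, -2165/1226, 195/613, 877/3678; SSR = 13532/1839.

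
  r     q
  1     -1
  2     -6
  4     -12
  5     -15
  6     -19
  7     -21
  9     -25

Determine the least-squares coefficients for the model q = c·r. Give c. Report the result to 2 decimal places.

The normal system AᵀA·[c]ᵀ = Aᵀq is [[212]]·[c]ᵀ = [-622]ᵀ.
Hence c = -622 / 212 ≈ -2.93396.

c = -2.93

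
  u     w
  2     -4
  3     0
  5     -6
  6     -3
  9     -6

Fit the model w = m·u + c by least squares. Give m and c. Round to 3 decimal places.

m = -0.500, c = -1.300

Entries of AᵀA: Σu·u = 155, Σu = 25, Σ1 = 5.
Right-hand side: Σu·w = -110, Σw = -19.
AᵀA·[m, c]ᵀ = Aᵀw becomes [[155, 25]; [25, 5]]·[m, c]ᵀ = [-110, -19]ᵀ.
Determinant 155·5 − 25² = 150.
m = ((-110)·5 − 25·(-19))/150 = -1/2; c = (155·(-19) − 25·(-110))/150 = -13/10.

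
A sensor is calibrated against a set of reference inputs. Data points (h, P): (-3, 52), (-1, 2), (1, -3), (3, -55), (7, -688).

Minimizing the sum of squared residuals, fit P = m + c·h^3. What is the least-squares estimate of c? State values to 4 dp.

AᵀA·[m, c]ᵀ = AᵀP reads: 5·m + 343·c = -692;  343·m + 119109·c = -238878.
Determinant 5·119109 − 343² = 477896.
m = ((-692)·119109 − 343·(-238878))/477896 = -244137/238948; c = (5·(-238878) − 343·(-692))/477896 = -478517/238948.

c = -2.0026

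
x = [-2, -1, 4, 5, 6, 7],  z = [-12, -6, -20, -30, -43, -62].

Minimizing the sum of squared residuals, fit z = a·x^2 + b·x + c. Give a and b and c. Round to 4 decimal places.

a = -1.4237, b = 1.6566, c = -2.9955

The normal system MᵀM·[a, b, c]ᵀ = Mᵀz is [[4595, 739, 131]; [739, 131, 19]; [131, 19, 6]]·[a, b, c]ᵀ = [-5710, -892, -173]ᵀ.
Row-reducing yields a = -3041/2136, b = 17693/10680, c = -1333/445.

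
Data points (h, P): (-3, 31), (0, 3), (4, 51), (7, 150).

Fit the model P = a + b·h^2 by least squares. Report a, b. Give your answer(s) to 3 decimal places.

a = 3.378, b = 2.993

Normal-equation sums: Σ1 = 4, Σh^2 = 74, Σh^2·h^2 = 2738.
Moment sums: ΣP = 235, Σh^2·P = 8445.
Normal equations: [[4, 74]; [74, 2738]]·[a, b]ᵀ = [235, 8445]ᵀ.
Determinant 4·2738 − 74² = 5476.
a = (235·2738 − 74·8445)/5476 = 125/37; b = (4·8445 − 74·235)/5476 = 8195/2738.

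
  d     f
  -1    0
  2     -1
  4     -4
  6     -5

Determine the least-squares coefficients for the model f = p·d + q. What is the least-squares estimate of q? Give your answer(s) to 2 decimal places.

q = -0.39

The normal system AᵀA·[p, q]ᵀ = Aᵀf is [[57, 11]; [11, 4]]·[p, q]ᵀ = [-48, -10]ᵀ.
det = 57·4 − 11² = 107.
p = ((-48)·4 − 11·(-10))/107 = -82/107; q = (57·(-10) − 11·(-48))/107 = -42/107.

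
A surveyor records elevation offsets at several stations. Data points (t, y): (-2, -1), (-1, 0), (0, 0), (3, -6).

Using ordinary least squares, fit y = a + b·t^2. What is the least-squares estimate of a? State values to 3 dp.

a = 0.643

The normal system MᵀM·[a, b]ᵀ = Mᵀy is [[4, 14]; [14, 98]]·[a, b]ᵀ = [-7, -58]ᵀ.
Determinant 4·98 − 14² = 196.
a = ((-7)·98 − 14·(-58))/196 = 9/14; b = (4·(-58) − 14·(-7))/196 = -67/98.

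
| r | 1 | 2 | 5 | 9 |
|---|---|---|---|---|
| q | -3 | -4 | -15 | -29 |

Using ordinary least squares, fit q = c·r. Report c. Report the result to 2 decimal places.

c = -3.13

Compute the Gram sums: Σr·r = 111.
Right-hand side: Σr·q = -347.
Normal equations: [[111]]·[c]ᵀ = [-347]ᵀ.
c = (-347)/111 = -3.12613.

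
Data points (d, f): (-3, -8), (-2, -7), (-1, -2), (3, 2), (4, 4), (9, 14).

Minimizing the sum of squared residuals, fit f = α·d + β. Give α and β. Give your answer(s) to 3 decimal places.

Compute the Gram sums: Σd·d = 120, Σd = 10, Σ1 = 6.
For Xᵀf: Σd·f = 188, Σf = 3.
Normal equations: [[120, 10]; [10, 6]]·[α, β]ᵀ = [188, 3]ᵀ.
Eliminating β: 6·(row 1) − 10·(row 2) gives 620·α = 6·188 − 10·3 = 1098, so α = 549/310.
Then β = (3 − 10·(549/310))/6 = -76/31.

α = 1.771, β = -2.452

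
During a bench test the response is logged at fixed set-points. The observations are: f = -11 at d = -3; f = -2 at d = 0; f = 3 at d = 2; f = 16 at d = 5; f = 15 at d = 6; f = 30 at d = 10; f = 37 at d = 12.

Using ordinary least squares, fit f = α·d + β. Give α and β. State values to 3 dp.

α = 3.207, β = -2.090

Entries of AᵀA: Σd·d = 318, Σd = 32, Σ1 = 7.
For Aᵀf: Σd·f = 953, Σf = 88.
AᵀA·[α, β]ᵀ = Aᵀf becomes [[318, 32]; [32, 7]]·[α, β]ᵀ = [953, 88]ᵀ.
Eliminating β: 7·(row 1) − 32·(row 2) gives 1202·α = 7·953 − 32·88 = 3855, so α = 3855/1202.
Then β = (88 − 32·(3855/1202))/7 = -1256/601.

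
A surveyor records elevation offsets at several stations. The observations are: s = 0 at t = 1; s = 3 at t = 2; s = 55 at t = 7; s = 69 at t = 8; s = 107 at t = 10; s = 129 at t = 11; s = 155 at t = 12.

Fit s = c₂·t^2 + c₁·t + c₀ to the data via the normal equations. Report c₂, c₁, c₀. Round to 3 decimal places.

c₂ = 1.011, c₁ = 0.885, c₀ = -2.203

Normal-equation sums: Σt^2·t^2 = 51891, Σt^2·t = 4923, Σt^2 = 483, Σt·t = 483, Σt = 51, Σ1 = 7.
For Aᵀs: Σt^2·s = 55752, Σt·s = 5292, Σs = 518.
AᵀA·[c₂, c₁, c₀]ᵀ = Aᵀs becomes [[51891, 4923, 483]; [4923, 483, 51]; [483, 51, 7]]·[c₂, c₁, c₀]ᵀ = [55752, 5292, 518]ᵀ.
Inverting the 3×3 Gram matrix, [c₂, c₁, c₀]ᵀ = [92/91, 23/26, -401/182]ᵀ.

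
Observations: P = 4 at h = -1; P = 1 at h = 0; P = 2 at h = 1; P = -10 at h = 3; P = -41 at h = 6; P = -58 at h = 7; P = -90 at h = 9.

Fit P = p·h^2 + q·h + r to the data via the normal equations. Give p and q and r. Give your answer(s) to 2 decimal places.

p = -0.99, q = -1.50, r = 2.99

Entries of AᵀA: Σh^2·h^2 = 10341, Σh^2·h = 1315, Σh^2 = 177, Σh·h = 177, Σh = 25, Σ1 = 7.
Moment sums: Σh^2·P = -11692, Σh·P = -1494, ΣP = -192.
Normal equations: [[10341, 1315, 177]; [1315, 177, 25]; [177, 25, 7]]·[p, q, r]ᵀ = [-11692, -1494, -192]ᵀ.
Solving the 3×3 system (Gaussian elimination) gives p = -83600/84329, q = -126263/84329, r = 251801/84329.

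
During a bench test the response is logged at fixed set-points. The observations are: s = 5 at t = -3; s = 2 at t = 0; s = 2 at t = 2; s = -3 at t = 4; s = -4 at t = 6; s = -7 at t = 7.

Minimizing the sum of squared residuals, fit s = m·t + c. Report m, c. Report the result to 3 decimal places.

The normal system MᵀM·[m, c]ᵀ = Mᵀs is [[114, 16]; [16, 6]]·[m, c]ᵀ = [-96, -5]ᵀ.
Δ = 114·6 − 16² = 428.
m = ((-96)·6 − 16·(-5))/428 = -124/107; c = (114·(-5) − 16·(-96))/428 = 483/214.

m = -1.159, c = 2.257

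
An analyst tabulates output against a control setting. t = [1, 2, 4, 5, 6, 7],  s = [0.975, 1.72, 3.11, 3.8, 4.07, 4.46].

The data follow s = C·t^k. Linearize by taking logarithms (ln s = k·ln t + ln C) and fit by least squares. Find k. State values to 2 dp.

With ln sᵢ as the transformed response and ln tᵢ as the regressor:
Σln t = 7.4265, Σ(ln t)² = 11.9895, Σln s = 5.8854, Σln t·ln s = 9.5218.
Equations: 11.9895·k + 7.4265·ln C = 9.5218;  7.4265·k + 6·ln C = 5.8854.
Δ = 11.9895·6 − (7.4265)² = 16.7835; k = (9.5218·6 − 7.4265·5.8854)/16.7835 = 0.79976, ln C = (11.9895·5.8854 − 7.4265·9.5218)/16.7835 = -0.00900.

k = 0.80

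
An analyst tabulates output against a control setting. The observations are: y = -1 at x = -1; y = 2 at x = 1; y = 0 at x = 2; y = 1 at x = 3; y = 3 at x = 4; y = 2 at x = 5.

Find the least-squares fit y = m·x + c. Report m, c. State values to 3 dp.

m = 0.500, c = 0.000

From the data, Σx·x = 56, Σx = 14, Σ1 = 6.
And Σx·y = 28, Σy = 7.
Normal equations: [[56, 14]; [14, 6]]·[m, c]ᵀ = [28, 7]ᵀ.
Δ = 56·6 − 14² = 140.
m = (28·6 − 14·7)/140 = 1/2; c = (56·7 − 14·28)/140 = 0.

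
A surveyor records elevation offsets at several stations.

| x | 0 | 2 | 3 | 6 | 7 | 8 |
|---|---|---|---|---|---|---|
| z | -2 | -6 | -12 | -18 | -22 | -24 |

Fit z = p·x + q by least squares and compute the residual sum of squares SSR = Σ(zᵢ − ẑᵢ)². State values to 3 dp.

Compute the Gram sums: Σx·x = 162, Σx = 26, Σ1 = 6.
And Σx·z = -502, Σz = -84.
MᵀM·[p, q]ᵀ = Mᵀz becomes [[162, 26]; [26, 6]]·[p, q]ᵀ = [-502, -84]ᵀ.
Eliminating q: 6·(row 1) − 26·(row 2) gives 296·p = 6·(-502) − 26·(-84) = -828, so p = -207/74.
Then q = ((-84) − 26·(-207/74))/6 = -139/74.
Residuals: -9/74, 109/74, -64/37, 49/74, -20/37, 19/74; SSR = 221/37.

SSR = 5.973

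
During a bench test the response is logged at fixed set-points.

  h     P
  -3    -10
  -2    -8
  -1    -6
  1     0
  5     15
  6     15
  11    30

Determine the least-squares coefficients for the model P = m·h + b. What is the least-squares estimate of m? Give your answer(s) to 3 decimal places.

From the data, Σh·h = 197, Σh = 17, Σ1 = 7.
For XᵀP: Σh·P = 547, ΣP = 36.
XᵀX·[m, b]ᵀ = XᵀP becomes [[197, 17]; [17, 7]]·[m, b]ᵀ = [547, 36]ᵀ.
Eliminating b: 7·(row 1) − 17·(row 2) gives 1090·m = 7·547 − 17·36 = 3217, so m = 3217/1090.
Then b = (36 − 17·(3217/1090))/7 = -2207/1090.

m = 2.951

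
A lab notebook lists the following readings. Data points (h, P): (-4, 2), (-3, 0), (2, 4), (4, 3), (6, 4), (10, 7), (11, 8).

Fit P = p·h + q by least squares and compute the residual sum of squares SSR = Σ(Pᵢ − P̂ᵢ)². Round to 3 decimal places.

SSR = 6.570

With design matrix X, XᵀX = [[302, 26]; [26, 7]] and XᵀP = [194, 28]ᵀ.
Eliminating q: 7·(row 1) − 26·(row 2) gives 1438·p = 7·194 − 26·28 = 630, so p = 315/719.
Then q = (28 − 26·(315/719))/7 = 1706/719.
Residuals: 992/719, -761/719, 540/719, -809/719, -720/719, 177/719, 581/719; SSR = 4724/719.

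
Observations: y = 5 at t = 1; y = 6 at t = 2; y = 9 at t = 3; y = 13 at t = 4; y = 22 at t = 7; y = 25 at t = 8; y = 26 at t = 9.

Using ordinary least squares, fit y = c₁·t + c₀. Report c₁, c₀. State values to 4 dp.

c₁ = 2.8738, c₀ = 1.1845

With design matrix A, AᵀA = [[224, 34]; [34, 7]] and Aᵀy = [684, 106]ᵀ.
det = 224·7 − 34² = 412.
c₁ = (684·7 − 34·106)/412 = 296/103; c₀ = (224·106 − 34·684)/412 = 122/103.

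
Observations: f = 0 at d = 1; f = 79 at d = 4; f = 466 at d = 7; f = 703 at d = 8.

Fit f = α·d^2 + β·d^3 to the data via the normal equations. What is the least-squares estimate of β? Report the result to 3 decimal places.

β = 1.503

From the data, Σd^2·d^2 = 6754, Σd^2·d^3 = 50600, Σd^3·d^3 = 383890.
And Σd^2·f = 69090, Σd^3·f = 524830.
So AᵀA·[α, β]ᵀ = Aᵀf: [[6754, 50600]; [50600, 383890]]·[α, β]ᵀ = [69090, 524830]ᵀ.
Eliminating β: 383890·(row 1) − 50600·(row 2) gives 32433060·α = 383890·69090 − 50600·524830 = -33437900, so α = -1671895/1621653.
Then β = (524830 − 50600·(-1671895/1621653))/383890 = 221581/147423.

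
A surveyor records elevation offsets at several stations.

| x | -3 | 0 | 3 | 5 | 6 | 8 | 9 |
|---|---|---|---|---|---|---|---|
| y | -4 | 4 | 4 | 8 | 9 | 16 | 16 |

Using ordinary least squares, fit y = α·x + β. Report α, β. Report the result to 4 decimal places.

MᵀM·[α, β]ᵀ = Mᵀy reads: 224·α + 28·β = 390;  28·α + 7·β = 53.
(Σx·x = 224, Σx = 28, Σ1 = 7, Σx·y = 390, Σy = 53.)
Δ = 224·7 − 28² = 784.
α = (390·7 − 28·53)/784 = 89/56; β = (224·53 − 28·390)/784 = 17/14.

α = 1.5893, β = 1.2143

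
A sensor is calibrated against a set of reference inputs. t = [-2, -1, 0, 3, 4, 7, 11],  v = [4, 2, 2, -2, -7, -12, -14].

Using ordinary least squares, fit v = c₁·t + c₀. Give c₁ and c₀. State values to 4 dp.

c₁ = -1.5066, c₀ = 0.8777

Sums needed: Σt·t = 200, Σt = 22, Σ1 = 7.
And Σt·v = -282, Σv = -27.
Normal equations: [[200, 22]; [22, 7]]·[c₁, c₀]ᵀ = [-282, -27]ᵀ.
det = 200·7 − 22² = 916.
c₁ = ((-282)·7 − 22·(-27))/916 = -345/229; c₀ = (200·(-27) − 22·(-282))/916 = 201/229.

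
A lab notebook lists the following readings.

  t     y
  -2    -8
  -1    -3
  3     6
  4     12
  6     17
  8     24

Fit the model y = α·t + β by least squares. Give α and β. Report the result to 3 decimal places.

α = 3.092, β = -1.276

Forming XᵀX = [[130, 18]; [18, 6]] and Xᵀy = [379, 48]ᵀ gives XᵀX·[α, β]ᵀ = Xᵀy.
Determinant 130·6 − 18² = 456.
α = (379·6 − 18·48)/456 = 235/76; β = (130·48 − 18·379)/456 = -97/76.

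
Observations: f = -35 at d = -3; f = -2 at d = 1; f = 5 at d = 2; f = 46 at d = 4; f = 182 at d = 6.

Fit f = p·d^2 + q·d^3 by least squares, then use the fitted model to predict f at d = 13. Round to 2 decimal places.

f̂ = 2036.60

Entries of AᵀA: Σd^2·d^2 = 1650, Σd^2·d^3 = 8590, Σd^3·d^3 = 51546.
Moment sums: Σd^2·f = 6991, Σd^3·f = 43239.
So AᵀA·[p, q]ᵀ = Aᵀf: [[1650, 8590]; [8590, 51546]]·[p, q]ᵀ = [6991, 43239]ᵀ.
Eliminating q: 51546·(row 1) − 8590·(row 2) gives 11262800·p = 51546·6991 − 8590·43239 = -11064924, so p = -74763/76100.
Then q = (43239 − 8590·(-74763/76100))/51546 = 15259/15220.
At d = 13: f̂ = (-74763/76100)·(169) + (15259/15220)·(2197) = 38746292/19025.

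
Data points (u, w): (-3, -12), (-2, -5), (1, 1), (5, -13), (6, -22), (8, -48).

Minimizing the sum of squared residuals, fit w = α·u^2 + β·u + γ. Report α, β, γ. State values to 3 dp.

α = -0.982, β = 1.737, γ = 1.898

Entries of MᵀM: Σu^2·u^2 = 6115, Σu^2·u = 819, Σu^2 = 139, Σu·u = 139, Σu = 15, Σ1 = 6.
Moment sums: Σu^2·w = -4316, Σu·w = -534, Σw = -99.
Solving the 3×3 system (Gaussian elimination) gives α = -210597/214540, β = 372717/214540, γ = 101782/53635.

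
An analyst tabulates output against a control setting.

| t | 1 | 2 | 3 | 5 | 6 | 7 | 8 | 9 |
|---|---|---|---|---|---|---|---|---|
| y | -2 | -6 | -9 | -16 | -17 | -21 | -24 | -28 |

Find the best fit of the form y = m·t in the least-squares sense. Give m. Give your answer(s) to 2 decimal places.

Forming AᵀA = [[269]] and Aᵀy = [-814]ᵀ gives AᵀA·[m]ᵀ = Aᵀy.
m = (-814)/269 = -3.02602.

m = -3.03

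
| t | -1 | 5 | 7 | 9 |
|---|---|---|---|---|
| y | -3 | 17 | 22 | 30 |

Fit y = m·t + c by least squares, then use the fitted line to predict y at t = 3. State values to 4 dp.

ŷ = 10.0000

AᵀA·[m, c]ᵀ = Aᵀy reads: 156·m + 20·c = 512;  20·m + 4·c = 66.
det = 156·4 − 20² = 224.
m = (512·4 − 20·66)/224 = 13/4; c = (156·66 − 20·512)/224 = 1/4.
At t = 3: ŷ = (13/4)·(3) + (1/4)·(1) = 10.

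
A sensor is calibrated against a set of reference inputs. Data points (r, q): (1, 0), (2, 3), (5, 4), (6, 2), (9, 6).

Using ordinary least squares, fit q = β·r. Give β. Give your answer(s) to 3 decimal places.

Entries of MᵀM: Σr·r = 147.
For Mᵀq: Σr·q = 92.
Normal equations: [[147]]·[β]ᵀ = [92]ᵀ.
β = 92/147 = 0.62585.

β = 0.626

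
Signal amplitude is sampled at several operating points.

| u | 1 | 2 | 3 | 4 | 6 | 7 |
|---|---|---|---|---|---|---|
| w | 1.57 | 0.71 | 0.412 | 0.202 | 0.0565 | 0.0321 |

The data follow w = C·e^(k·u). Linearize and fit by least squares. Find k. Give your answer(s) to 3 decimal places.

k = -0.644

Linearized form: ln w = k·u + ln C. From the 6 transformed points,
Σu = 23.0000, Σ(u)² = 115.0000, Σln w = -8.6900, Σu·ln w = -50.6054.
Equations: 115.0000·k + 23.0000·ln C = -50.6054;  23.0000·k + 6·ln C = -8.6900.
Slope k = (n·Σu·ln w − Σu·Σln w)/(n·Σ(u)² − (Σu)²) = (6·-50.6054 − 23.0000·-8.6900)/161.0000 = -0.64448; ln C = (Σln w − k·Σu)/n = 1.02217.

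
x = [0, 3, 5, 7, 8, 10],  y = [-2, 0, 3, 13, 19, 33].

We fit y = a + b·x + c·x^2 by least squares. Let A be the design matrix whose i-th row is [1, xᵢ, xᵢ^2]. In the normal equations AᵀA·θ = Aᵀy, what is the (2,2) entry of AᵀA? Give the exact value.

247

Row 2 ↔ basis x, column 2 ↔ basis x, so (AᵀA)_{2,2} = Σᵢ (x)·(x) = (0)·(0) + (3)·(3) + (5)·(5) + (7)·(7) + (8)·(8) + (10)·(10) = 247.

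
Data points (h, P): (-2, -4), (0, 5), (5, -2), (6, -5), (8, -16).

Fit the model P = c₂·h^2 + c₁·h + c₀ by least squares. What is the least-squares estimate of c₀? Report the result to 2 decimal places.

Sums needed: Σh^2·h^2 = 6033, Σh^2·h = 845, Σh^2 = 129, Σh·h = 129, Σh = 17, Σ1 = 5.
Right-hand side: Σh^2·P = -1270, Σh·P = -160, ΣP = -22.
Normal equations: [[6033, 845, 129]; [845, 129, 17]; [129, 17, 5]]·[c₂, c₁, c₀]ᵀ = [-1270, -160, -22]ᵀ.
Row-reducing yields c₂ = -4808/8569, c₁ = 34379/17138, c₀ = 55797/17138.

c₀ = 3.26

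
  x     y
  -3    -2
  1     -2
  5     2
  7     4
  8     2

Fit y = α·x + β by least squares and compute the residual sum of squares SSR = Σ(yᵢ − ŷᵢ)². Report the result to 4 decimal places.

Compute the Gram sums: Σx·x = 148, Σx = 18, Σ1 = 5.
Right-hand side: Σx·y = 58, Σy = 4.
So AᵀA·[α, β]ᵀ = Aᵀy: [[148, 18]; [18, 5]]·[α, β]ᵀ = [58, 4]ᵀ.
Determinant 148·5 − 18² = 416.
α = (58·5 − 18·4)/416 = 109/208; β = (148·4 − 18·58)/416 = -113/104.
Residuals: 137/208, -23/16, 97/208, 295/208, -115/104; SSR = 619/104.

SSR = 5.9519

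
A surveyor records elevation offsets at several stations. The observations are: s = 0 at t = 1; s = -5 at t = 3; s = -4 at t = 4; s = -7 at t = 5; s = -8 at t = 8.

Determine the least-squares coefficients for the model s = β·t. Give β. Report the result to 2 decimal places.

With design matrix A, AᵀA = [[115]] and Aᵀs = [-130]ᵀ.
Hence β = -130 / 115 ≈ -1.13043.

β = -1.13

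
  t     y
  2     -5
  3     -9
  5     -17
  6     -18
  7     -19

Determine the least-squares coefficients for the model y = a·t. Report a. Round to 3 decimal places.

From the data, Σt·t = 123.
Moment sums: Σt·y = -363.
Normal equations: [[123]]·[a]ᵀ = [-363]ᵀ.
a = (-363)/123 = -2.95122.

a = -2.951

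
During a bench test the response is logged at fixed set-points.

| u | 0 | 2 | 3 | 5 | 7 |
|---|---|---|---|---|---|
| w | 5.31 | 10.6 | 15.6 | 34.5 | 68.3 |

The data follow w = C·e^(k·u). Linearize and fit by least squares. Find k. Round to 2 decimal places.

k = 0.37

With ln wᵢ as the transformed response and uᵢ as the regressor:
Over the data: Σu = 17.0000, Σ(u)² = 87.0000, Σln w = 14.5426, Σu·ln w = 60.2357.
Normal system: [[87.0000, 17.0000]; [17.0000, 5]]·[k, ln C]ᵀ = [60.2357, 14.5426]ᵀ.
Δ = 87.0000·5 − (17.0000)² = 146.0000; k = (60.2357·5 − 17.0000·14.5426)/146.0000 = 0.36955, ln C = (87.0000·14.5426 − 17.0000·60.2357)/146.0000 = 1.65204.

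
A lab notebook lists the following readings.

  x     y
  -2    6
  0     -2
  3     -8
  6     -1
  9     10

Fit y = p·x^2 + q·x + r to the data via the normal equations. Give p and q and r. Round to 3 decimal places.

p = 0.489, q = -2.998, r = -2.133

Normal-equation sums: Σx^2·x^2 = 7954, Σx^2·x = 964, Σx^2 = 130, Σx·x = 130, Σx = 16, Σ1 = 5.
For Mᵀy: Σx^2·y = 726, Σx·y = 48, Σy = 5.
Row-reducing yields p = 12262/25053, q = -75100/25053, r = -17813/8351.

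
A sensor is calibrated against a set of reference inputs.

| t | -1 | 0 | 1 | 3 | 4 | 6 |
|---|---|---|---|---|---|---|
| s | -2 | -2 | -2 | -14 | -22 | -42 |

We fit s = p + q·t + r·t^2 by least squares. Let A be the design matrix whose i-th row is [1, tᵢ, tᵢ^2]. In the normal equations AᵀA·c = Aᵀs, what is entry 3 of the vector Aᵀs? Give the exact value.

Entry 3 ↔ basis t^2, so (Aᵀs)_{3} = Σᵢ (t^2)·sᵢ = (1)·(-2) + (0)·(-2) + (1)·(-2) + (9)·(-14) + (16)·(-22) + (36)·(-42) = -1994.

-1994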